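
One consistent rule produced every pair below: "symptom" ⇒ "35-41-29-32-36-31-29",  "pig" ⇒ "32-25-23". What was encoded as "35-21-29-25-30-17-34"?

seminar

s is letter #19 and maps to 35: an offset of 16. The number is (letter's place in the alphabet, a=1) + 16.
Reversing it on 35-21-29-25-30-17-34: 35→(35−16)÷1=19=s, 21→(21−16)÷1=5=e, 29→(29−16)÷1=13=m, 25→(25−16)÷1=9=i, 30→(30−16)÷1=14=n, 17→(17−16)÷1=1=a, 34→(34−16)÷1=18=r.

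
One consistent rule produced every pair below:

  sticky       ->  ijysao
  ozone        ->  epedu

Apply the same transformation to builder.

rkybtuh

Compare letters: s→i is +16, t→j is +16, i→y is +16 — a constant shift. Every letter moves 16 places later in the alphabet, wrapping around z→a.
For builder: b+16=r, u+16=k, i+16=y, l+16=b, d+16=t, e+16=u, r+16=h.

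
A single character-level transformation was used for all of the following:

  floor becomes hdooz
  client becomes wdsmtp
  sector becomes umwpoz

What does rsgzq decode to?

diary

Each letter's alphabet position (a=0..z=25) is mapped through 21·x+6 mod 26 — an affine cipher.
Undoing it on rsgzq: r(17)→5·(17−6)≡3=d; s(18)→5·(18−6)≡8=i; g(6)→5·(6−6)≡0=a; z(25)→5·(25−6)≡17=r; q(16)→5·(16−6)≡24=y (all mod 26).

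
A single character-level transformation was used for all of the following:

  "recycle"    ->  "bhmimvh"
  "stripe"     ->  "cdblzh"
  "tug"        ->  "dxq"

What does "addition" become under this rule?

dnnldlrx

Vowels shift forward by 3 and consonants shift forward by 10.
Applying it to addition: a(vowel)+3=d, d(cons)+10=n, d(cons)+10=n, i(vowel)+3=l, t(cons)+10=d, i(vowel)+3=l, o(vowel)+3=r, n(cons)+10=x.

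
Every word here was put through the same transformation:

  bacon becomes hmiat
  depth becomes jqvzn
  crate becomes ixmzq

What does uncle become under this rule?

The shift depends on letter class: consonant b→h is +6, but vowel a→m is +12. Vowels shift forward by 12 and consonants shift forward by 6.
For uncle: u(vowel)+12=g, n(cons)+6=t, c(cons)+6=i, l(cons)+6=r, e(vowel)+12=q.

gtirq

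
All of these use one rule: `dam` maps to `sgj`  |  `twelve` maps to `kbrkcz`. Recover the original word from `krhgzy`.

stable

The output letters match the input read backwards, each shifted +6: dam reversed is mad. Read the word backwards and shift each letter +6.
Undoing it on krhgzy: shift back: k−6=e, r−6=l, h−6=b, g−6=a, z−6=t, y−6=s → elbats; then reverse → stable.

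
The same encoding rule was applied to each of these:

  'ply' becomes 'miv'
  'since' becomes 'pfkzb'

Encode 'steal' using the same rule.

Compare letters: p→m is +23, l→i is +23, y→v is +23 — a constant shift. Each letter is shifted forward by 23 in the alphabet (a Caesar shift of +23).
On steal: s+23=p, t+23=q, e+23=b, a+23=x, l+23=i.

pqbxi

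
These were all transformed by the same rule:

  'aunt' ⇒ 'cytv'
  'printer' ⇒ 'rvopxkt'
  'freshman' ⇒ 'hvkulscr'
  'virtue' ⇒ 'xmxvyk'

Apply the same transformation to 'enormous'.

grutquww

Shifts by position in aunt: pos 0: a→c (+2), pos 1: u→y (+4), pos 2: n→t (+6), pos 3: t→v (+2) — repeating every 3. The shifts repeat in a cycle of length 3: positions 0,1,… shift by +2, +4, +6, then the pattern repeats.
For enormous: e+2=g, n+4=r, o+6=u, r+2=t, m+4=q, o+6=u, u+2=w, s+4=w.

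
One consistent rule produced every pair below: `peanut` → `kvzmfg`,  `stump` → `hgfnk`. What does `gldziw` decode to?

Each pair mirrors across the alphabet (p↔k, e↔v, a↔z): positions sum to 25. This is the alphabet-reversal cipher (Atbash): a becomes z, b becomes y, etc.
Reversing it on gldziw: g↔t, l↔o, d↔w, z↔a, i↔r, w↔d.

toward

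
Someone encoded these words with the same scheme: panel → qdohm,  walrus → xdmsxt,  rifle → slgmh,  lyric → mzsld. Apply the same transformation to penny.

The shift depends on letter class: consonant p→q is +1, but vowel a→d is +3. Two shifts are in play — +3 for a/e/i/o/u, +1 for every other letter.
For penny: p(cons)+1=q, e(vowel)+3=h, n(cons)+1=o, n(cons)+1=o, y(cons)+1=z.

qhooz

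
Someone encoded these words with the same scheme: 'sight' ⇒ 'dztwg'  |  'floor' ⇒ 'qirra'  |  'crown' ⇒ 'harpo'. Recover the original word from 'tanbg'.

s(18)→d(3) and i(8)→z(25) fit y≡3x+1 (mod 26); the inverse of 3 mod 26 is 9. Each letter's alphabet position (a=0..z=25) is mapped through 3·x+1 mod 26 — an affine cipher.
Undoing it on tanbg: t(19)→9·(19−1)≡6=g; a(0)→9·(0−1)≡17=r; n(13)→9·(13−1)≡4=e; b(1)→9·(1−1)≡0=a; g(6)→9·(6−1)≡19=t (all mod 26).

great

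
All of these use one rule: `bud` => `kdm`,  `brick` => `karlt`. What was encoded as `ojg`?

Compare letters: b→k is +9, u→d is +9, d→m is +9 — a constant shift. This is a Caesar cipher with shift 9.
Undoing it on ojg: o−9=f, j−9=a, g−9=x.

fax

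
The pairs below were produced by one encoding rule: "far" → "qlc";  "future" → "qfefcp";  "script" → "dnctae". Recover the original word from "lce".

Compare letters: f→q is +11, a→l is +11, r→c is +11 — a constant shift. Every letter moves 11 places later in the alphabet, wrapping around z→a.
Reversing it on lce: l−11=a, c−11=r, e−11=t.

art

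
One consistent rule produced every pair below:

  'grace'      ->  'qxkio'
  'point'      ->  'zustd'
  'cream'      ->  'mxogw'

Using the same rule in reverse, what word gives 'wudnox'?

mother

Shifts by position in grace: pos 0: g→q (+10), pos 1: r→x (+6), pos 2: a→k (+10), pos 3: c→i (+6) — repeating every 2. A repeating key of period 2 is used — shifts +10, +6 over and over.
Undoing it on wudnox: w−10=m, u−6=o, d−10=t, n−6=h, o−10=e, x−6=r.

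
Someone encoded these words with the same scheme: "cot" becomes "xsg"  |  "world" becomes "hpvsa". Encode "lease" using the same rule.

iweip

The output letters match the input read backwards, each shifted +4: cot reversed is toc. Read the word backwards and shift each letter +4.
On lease: reverse → esael; then shift: e+4=i, s+4=w, a+4=e, e+4=i, l+4=p.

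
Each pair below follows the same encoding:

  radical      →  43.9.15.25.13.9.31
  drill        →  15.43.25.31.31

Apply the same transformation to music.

r(#18)→43 and a(#1)→9: differences scale by 2, so n = 2·pos + 7. With a=1..z=26, the number is 2·pos + 7.
On music: m=13→33, u=21→49, s=19→45, i=9→25, c=3→13.

33.49.45.25.13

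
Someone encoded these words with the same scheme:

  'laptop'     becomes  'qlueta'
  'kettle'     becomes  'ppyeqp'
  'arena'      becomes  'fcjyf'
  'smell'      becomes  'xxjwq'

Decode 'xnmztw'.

school

A repeating key of period 2 is used — shifts +5, +11 over and over.
Undoing it on xnmztw: x−5=s, n−11=c, m−5=h, z−11=o, t−5=o, w−11=l.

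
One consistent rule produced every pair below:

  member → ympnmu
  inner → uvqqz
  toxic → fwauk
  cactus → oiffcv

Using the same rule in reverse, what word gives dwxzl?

round

Shifts by position in member: pos 0: m→y (+12), pos 1: e→m (+8), pos 2: m→p (+3), pos 3: b→n (+12), pos 4: e→m (+8), pos 5: r→u (+3) — repeating every 3. It's a Vigenère-style cipher with numeric key [12,8,3]: position i shifts by key[i mod 3].
Undoing it on dwxzl: d−12=r, w−8=o, x−3=u, z−12=n, l−8=d.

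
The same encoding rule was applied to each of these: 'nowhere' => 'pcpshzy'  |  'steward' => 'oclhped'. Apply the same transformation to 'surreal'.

wlpccfd

The output letters match the input read backwards, each shifted +11: nowhere reversed is erehwon. Read the word backwards and shift each letter +11.
For surreal: reverse → laerrus; then shift: l+11=w, a+11=l, e+11=p, r+11=c, r+11=c, u+11=f, s+11=d.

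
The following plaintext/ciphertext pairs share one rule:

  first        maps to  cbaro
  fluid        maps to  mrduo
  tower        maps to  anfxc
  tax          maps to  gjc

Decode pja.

The output letters match the input read backwards, each shifted +9: first reversed is tsrif. Read the word backwards and shift each letter +9.
Decoding pja: shift back: p−9=g, j−9=a, a−9=r → gar; then reverse → rag.

rag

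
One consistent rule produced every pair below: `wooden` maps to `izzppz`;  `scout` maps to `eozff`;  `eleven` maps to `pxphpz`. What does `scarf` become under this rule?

eoldr

The shift depends on letter class: consonant w→i is +12, but vowel o→z is +11. Vowels shift forward by 11 and consonants shift forward by 12.
Applying it to scarf: s(cons)+12=e, c(cons)+12=o, a(vowel)+11=l, r(cons)+12=d, f(cons)+12=r.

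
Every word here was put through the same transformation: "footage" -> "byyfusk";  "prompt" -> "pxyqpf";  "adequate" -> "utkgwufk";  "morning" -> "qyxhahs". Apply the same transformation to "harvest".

f(5)→b(1) and o(14)→y(24) fit y≡17x+20 (mod 26); the inverse of 17 mod 26 is 23. This is an affine cipher: with a=0,…,z=25, each position x becomes (17x+20) mod 26.
For harvest: h(7)→17·7+20≡9=j; a(0)→17·0+20≡20=u; r(17)→17·17+20≡23=x; v(21)→17·21+20≡13=n; e(4)→17·4+20≡10=k; s(18)→17·18+20≡14=o; t(19)→17·19+20≡5=f (all mod 26).

juxnkof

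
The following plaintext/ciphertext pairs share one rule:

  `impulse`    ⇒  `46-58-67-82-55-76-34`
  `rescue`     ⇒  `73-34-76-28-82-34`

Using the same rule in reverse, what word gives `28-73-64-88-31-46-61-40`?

i(#9)→46 and m(#13)→58: differences scale by 3, so n = 3·pos + 19. With a=1..z=26, the number is 3·pos + 19.
Decoding 28-73-64-88-31-46-61-40: 28→(28−19)÷3=3=c, 73→(73−19)÷3=18=r, 64→(64−19)÷3=15=o, 88→(88−19)÷3=23=w, 31→(31−19)÷3=4=d, 46→(46−19)÷3=9=i, 61→(61−19)÷3=14=n, 40→(40−19)÷3=7=g.

crowding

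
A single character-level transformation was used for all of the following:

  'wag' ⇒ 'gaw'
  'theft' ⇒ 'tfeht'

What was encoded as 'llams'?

small

The word is simply reversed.
Decoding llams: then reverse → small.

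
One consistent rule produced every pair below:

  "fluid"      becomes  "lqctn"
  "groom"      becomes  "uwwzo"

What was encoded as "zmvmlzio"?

The output letters match the input read backwards, each shifted +8: fluid reversed is diulf. Read the word backwards and shift each letter +8.
Undoing it on zmvmlzio: shift back: z−8=r, m−8=e, v−8=n, m−8=e, l−8=d, z−8=r, i−8=a, o−8=g → renedrag; then reverse → gardener.

gardener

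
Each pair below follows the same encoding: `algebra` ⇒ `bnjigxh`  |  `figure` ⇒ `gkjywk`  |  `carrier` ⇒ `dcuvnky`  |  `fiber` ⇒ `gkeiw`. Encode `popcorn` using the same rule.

In algebra: a→b is +1, l→n is +2, g→j is +3, e→i is +4 — the shift increases by 1 each position. Letter i (0-indexed) is shifted by i+1, so successive shifts are 1, 2, 3, ….
On popcorn: p+1=q, o+2=q, p+3=s, c+4=g, o+5=t, r+6=x, n+7=u.

qqsgtxu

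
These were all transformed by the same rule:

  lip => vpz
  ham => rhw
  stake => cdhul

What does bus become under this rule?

The shift depends on letter class: consonant l→v is +10, but vowel i→p is +7. Vowels shift forward by 7 and consonants shift forward by 10.
On bus: b(cons)+10=l, u(vowel)+7=b, s(cons)+10=c.

lbc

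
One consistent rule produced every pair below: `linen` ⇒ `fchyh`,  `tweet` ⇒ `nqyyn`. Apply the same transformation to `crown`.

Compare letters: l→f is +20, i→c is +20, n→h is +20 — a constant shift. Each letter is shifted forward by 20 in the alphabet (a Caesar shift of +20).
Applying it to crown: c+20=w, r+20=l, o+20=i, w+20=q, n+20=h.

wliqh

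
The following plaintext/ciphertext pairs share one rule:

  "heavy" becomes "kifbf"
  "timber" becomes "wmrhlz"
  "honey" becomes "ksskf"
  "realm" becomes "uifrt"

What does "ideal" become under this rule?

In heavy: h→k is +3, e→i is +4, a→f is +5, v→b is +6 — the shift increases by 1 each position. Letter i (0-indexed) is shifted by i+3, so successive shifts are 3, 4, 5, ….
For ideal: i+3=l, d+4=h, e+5=j, a+6=g, l+7=s.

lhjgs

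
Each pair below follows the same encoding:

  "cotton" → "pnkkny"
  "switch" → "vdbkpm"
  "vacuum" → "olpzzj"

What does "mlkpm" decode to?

c(2)→p(15) and o(14)→n(13) fit y≡15x+11 (mod 26); the inverse of 15 mod 26 is 7. This is an affine cipher: with a=0,…,z=25, each position x becomes (15x+11) mod 26.
Undoing it on mlkpm: m(12)→7·(12−11)≡7=h; l(11)→7·(11−11)≡0=a; k(10)→7·(10−11)≡19=t; p(15)→7·(15−11)≡2=c; m(12)→7·(12−11)≡7=h (all mod 26).

hatch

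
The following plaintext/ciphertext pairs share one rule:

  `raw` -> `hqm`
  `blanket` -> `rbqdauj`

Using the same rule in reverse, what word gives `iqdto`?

sandy

Compare letters: r→h is +16, a→q is +16, w→m is +16 — a constant shift. Each letter is shifted forward by 16 in the alphabet (a Caesar shift of +16).
Reversing it on iqdto: i−16=s, q−16=a, d−16=n, t−16=d, o−16=y.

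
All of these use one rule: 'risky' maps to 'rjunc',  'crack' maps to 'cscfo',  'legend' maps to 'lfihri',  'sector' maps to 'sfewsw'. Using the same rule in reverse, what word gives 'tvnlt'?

tulip

In risky: r→r is +0, i→j is +1, s→u is +2, k→n is +3 — the shift increases by 1 each position. Each letter shifts forward by its position index (0, 1, 2, …) — the shift grows by one for each successive letter.
Reversing it on tvnlt: t−0=t, v−1=u, n−2=l, l−3=i, t−4=p.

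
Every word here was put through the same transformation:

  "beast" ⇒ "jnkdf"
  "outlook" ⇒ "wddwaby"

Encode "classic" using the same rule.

kukdevq

In beast: b→j is +8, e→n is +9, a→k is +10, s→d is +11 — the shift increases by 1 each position. Letter i (0-indexed) is shifted by i+8, so successive shifts are 8, 9, 10, ….
On classic: c+8=k, l+9=u, a+10=k, s+11=d, s+12=e, i+13=v, c+14=q.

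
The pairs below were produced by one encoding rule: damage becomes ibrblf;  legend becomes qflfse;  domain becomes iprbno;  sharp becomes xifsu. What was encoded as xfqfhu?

Shifts by position in damage: pos 0: d→i (+5), pos 1: a→b (+1), pos 2: m→r (+5), pos 3: a→b (+1) — repeating every 2. A repeating key of period 2 is used — shifts +5, +1 over and over.
Reversing it on xfqfhu: x−5=s, f−1=e, q−5=l, f−1=e, h−5=c, u−1=t.

select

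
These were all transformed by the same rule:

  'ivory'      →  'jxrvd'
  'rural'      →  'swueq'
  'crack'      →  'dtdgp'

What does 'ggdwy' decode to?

feast

In ivory: i→j is +1, v→x is +2, o→r is +3, r→v is +4 — the shift increases by 1 each position. The shift increases by 1 at each position, starting from +1: 1, 2, 3, ….
Decoding ggdwy: g−1=f, g−2=e, d−3=a, w−4=s, y−5=t.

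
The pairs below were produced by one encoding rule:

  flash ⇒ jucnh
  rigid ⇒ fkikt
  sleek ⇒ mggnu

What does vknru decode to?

split

The word is reversed, then every letter is shifted forward by 2.
Reversing it on vknru: shift back: v−2=t, k−2=i, n−2=l, r−2=p, u−2=s → tilps; then reverse → split.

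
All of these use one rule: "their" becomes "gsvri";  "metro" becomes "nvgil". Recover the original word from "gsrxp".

thick

This is the alphabet-reversal cipher (Atbash): a becomes z, b becomes y, etc.
Undoing it on gsrxp: g↔t, s↔h, r↔i, x↔c, p↔k.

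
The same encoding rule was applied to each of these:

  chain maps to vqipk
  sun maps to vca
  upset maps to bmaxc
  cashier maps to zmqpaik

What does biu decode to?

mat

The output letters match the input read backwards, each shifted +8: chain reversed is niahc. Read the word backwards and shift each letter +8.
Undoing it on biu: shift back: b−8=t, i−8=a, u−8=m → tam; then reverse → mat.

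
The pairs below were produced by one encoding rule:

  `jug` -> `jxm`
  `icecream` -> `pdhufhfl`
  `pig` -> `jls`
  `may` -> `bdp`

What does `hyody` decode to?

valve

The output letters match the input read backwards, each shifted +3: jug reversed is guj. The word is reversed, then every letter is shifted forward by 3.
Undoing it on hyody: shift back: h−3=e, y−3=v, o−3=l, d−3=a, y−3=v → evlav; then reverse → valve.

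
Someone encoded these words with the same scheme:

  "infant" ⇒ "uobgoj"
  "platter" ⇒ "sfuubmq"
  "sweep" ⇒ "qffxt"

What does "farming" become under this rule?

hojnsbg

Read the word backwards and shift each letter +1.
Applying it to farming: reverse → gnimraf; then shift: g+1=h, n+1=o, i+1=j, m+1=n, r+1=s, a+1=b, f+1=g.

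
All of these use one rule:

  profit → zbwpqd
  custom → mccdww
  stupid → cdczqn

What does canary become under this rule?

The shift depends on letter class: consonant p→z is +10, but vowel o→w is +8. Vowels shift forward by 8 and consonants shift forward by 10.
For canary: c(cons)+10=m, a(vowel)+8=i, n(cons)+10=x, a(vowel)+8=i, r(cons)+10=b, y(cons)+10=i.

mixibi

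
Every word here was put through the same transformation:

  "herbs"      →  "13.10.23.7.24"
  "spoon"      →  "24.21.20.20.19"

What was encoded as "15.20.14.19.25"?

joint

The number is (letter's place in the alphabet, a=1) + 5.
Decoding 15.20.14.19.25: 15→(15−5)÷1=10=j, 20→(20−5)÷1=15=o, 14→(14−5)÷1=9=i, 19→(19−5)÷1=14=n, 25→(25−5)÷1=20=t.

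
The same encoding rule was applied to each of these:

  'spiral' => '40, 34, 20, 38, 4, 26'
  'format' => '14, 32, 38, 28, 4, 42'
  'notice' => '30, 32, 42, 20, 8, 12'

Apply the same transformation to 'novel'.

30, 32, 46, 12, 26

s(#19)→40 and p(#16)→34: differences scale by 2, so n = 2·pos + 2. With a=1..z=26, the number is 2·pos + 2.
For novel: n=14→30, o=15→32, v=22→46, e=5→12, l=12→26.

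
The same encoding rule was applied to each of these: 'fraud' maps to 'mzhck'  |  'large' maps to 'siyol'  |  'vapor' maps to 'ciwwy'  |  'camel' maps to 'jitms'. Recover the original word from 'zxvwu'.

spoon

A repeating key of period 2 is used — shifts +7, +8 over and over.
Decoding zxvwu: z−7=s, x−8=p, v−7=o, w−8=o, u−7=n.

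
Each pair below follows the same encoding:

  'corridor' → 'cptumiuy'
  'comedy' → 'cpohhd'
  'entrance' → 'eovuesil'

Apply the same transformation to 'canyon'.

The shift increases by 1 at each position, starting from +0: 0, 1, 2, ….
For canyon: c+0=c, a+1=b, n+2=p, y+3=b, o+4=s, n+5=s.

cbpbss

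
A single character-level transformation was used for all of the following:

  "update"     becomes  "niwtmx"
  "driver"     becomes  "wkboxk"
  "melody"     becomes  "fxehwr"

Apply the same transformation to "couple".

vhniex

Compare letters: u→n is +19, p→i is +19, d→w is +19 — a constant shift. This is a Caesar cipher with shift 19.
For couple: c+19=v, o+19=h, u+19=n, p+19=i, l+19=e, e+19=x.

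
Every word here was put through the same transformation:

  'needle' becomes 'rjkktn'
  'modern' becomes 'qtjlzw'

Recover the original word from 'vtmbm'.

In needle: n→r is +4, e→j is +5, e→k is +6, d→k is +7 — the shift increases by 1 each position. The shift increases by 1 at each position, starting from +4: 4, 5, 6, ….
Decoding vtmbm: v−4=r, t−5=o, m−6=g, b−7=u, m−8=e.

rogue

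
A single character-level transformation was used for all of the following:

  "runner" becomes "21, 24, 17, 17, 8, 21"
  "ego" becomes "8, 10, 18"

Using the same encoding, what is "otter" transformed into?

18, 23, 23, 8, 21

r is letter #18 and maps to 21: an offset of 3. The number is (letter's place in the alphabet, a=1) + 3.
Applying it to otter: o=15→18, t=20→23, t=20→23, e=5→8, r=18→21.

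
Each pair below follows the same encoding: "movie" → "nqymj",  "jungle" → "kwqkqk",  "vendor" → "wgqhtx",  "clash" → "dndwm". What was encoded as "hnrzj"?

In movie: m→n is +1, o→q is +2, v→y is +3, i→m is +4 — the shift increases by 1 each position. The shift increases by 1 at each position, starting from +1: 1, 2, 3, ….
Undoing it on hnrzj: h−1=g, n−2=l, r−3=o, z−4=v, j−5=e.

glove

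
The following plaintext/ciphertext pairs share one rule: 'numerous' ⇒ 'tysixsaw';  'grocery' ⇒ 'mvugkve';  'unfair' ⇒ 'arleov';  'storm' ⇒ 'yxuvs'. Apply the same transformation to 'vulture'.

Shifts by position in numerous: pos 0: n→t (+6), pos 1: u→y (+4), pos 2: m→s (+6), pos 3: e→i (+4) — repeating every 2. It's a Vigenère-style cipher with numeric key [6,4]: position i shifts by key[i mod 2].
Applying it to vulture: v+6=b, u+4=y, l+6=r, t+4=x, u+6=a, r+4=v, e+6=k.

byrxavk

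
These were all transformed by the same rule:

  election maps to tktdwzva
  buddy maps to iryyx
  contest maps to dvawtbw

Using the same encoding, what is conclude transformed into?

dvadkryt

e(4)→t(19) and l(11)→k(10) fit y≡21x+13 (mod 26); the inverse of 21 mod 26 is 5. Each letter's alphabet position (a=0..z=25) is mapped through 21·x+13 mod 26 — an affine cipher.
For conclude: c(2)→21·2+13≡3=d; o(14)→21·14+13≡21=v; n(13)→21·13+13≡0=a; c(2)→21·2+13≡3=d; l(11)→21·11+13≡10=k; u(20)→21·20+13≡17=r; d(3)→21·3+13≡24=y; e(4)→21·4+13≡19=t (all mod 26).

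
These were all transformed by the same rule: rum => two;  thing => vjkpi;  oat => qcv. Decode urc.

spa

Compare letters: r→t is +2, u→w is +2, m→o is +2 — a constant shift. This is a Caesar cipher with shift 2.
Decoding urc: u−2=s, r−2=p, c−2=a.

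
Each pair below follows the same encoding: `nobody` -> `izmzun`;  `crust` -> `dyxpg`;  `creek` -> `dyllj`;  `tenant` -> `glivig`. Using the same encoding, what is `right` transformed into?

Treating letters as 0–25, the rule is x ↦ 17x + 21 (mod 26).
For right: r(17)→17·17+21≡24=y; i(8)→17·8+21≡1=b; g(6)→17·6+21≡19=t; h(7)→17·7+21≡10=k; t(19)→17·19+21≡6=g (all mod 26).

ybtkg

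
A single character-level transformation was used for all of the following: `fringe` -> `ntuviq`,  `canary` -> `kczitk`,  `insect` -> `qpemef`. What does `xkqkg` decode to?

Shifts by position in fringe: pos 0: f→n (+8), pos 1: r→t (+2), pos 2: i→u (+12), pos 3: n→v (+8), pos 4: g→i (+2), pos 5: e→q (+12) — repeating every 3. A repeating key of period 3 is used — shifts +8, +2, +12 over and over.
Reversing it on xkqkg: x−8=p, k−2=i, q−12=e, k−8=c, g−2=e.

piece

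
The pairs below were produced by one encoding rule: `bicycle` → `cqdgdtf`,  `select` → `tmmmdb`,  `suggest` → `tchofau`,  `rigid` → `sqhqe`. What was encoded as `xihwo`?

Shifts by position in bicycle: pos 0: b→c (+1), pos 1: i→q (+8), pos 2: c→d (+1), pos 3: y→g (+8) — repeating every 2. It's a Vigenère-style cipher with numeric key [1,8]: position i shifts by key[i mod 2].
Undoing it on xihwo: x−1=w, i−8=a, h−1=g, w−8=o, o−1=n.

wagon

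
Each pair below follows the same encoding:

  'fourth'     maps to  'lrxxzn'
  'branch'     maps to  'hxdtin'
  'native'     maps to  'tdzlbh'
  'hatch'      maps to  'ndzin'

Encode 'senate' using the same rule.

The rule splits by letter class: vowels +3, consonants +6.
On senate: s(cons)+6=y, e(vowel)+3=h, n(cons)+6=t, a(vowel)+3=d, t(cons)+6=z, e(vowel)+3=h.

yhtdzh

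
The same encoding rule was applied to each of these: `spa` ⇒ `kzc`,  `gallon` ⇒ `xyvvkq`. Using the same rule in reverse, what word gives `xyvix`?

Read the word backwards and shift each letter +10.
Decoding xyvix: shift back: x−10=n, y−10=o, v−10=l, i−10=y, x−10=n → nolyn; then reverse → nylon.

nylon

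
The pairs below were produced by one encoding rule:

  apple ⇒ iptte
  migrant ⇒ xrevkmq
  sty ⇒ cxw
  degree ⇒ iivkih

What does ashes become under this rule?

wilwe

The output letters match the input read backwards, each shifted +4: apple reversed is elppa. Read the word backwards and shift each letter +4.
Applying it to ashes: reverse → sehsa; then shift: s+4=w, e+4=i, h+4=l, s+4=w, a+4=e.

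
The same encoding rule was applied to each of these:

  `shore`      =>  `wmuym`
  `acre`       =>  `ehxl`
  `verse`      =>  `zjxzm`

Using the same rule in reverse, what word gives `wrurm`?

In shore: s→w is +4, h→m is +5, o→u is +6, r→y is +7 — the shift increases by 1 each position. The shift increases by 1 at each position, starting from +4: 4, 5, 6, ….
Decoding wrurm: w−4=s, r−5=m, u−6=o, r−7=k, m−8=e.

smoke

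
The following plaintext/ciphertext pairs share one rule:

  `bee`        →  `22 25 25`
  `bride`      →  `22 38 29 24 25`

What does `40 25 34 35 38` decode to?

tenor

b is letter #2 and maps to 22: an offset of 20. Letters become their 1-based position plus 20 (so a→21, b→22, …).
Undoing it on 40 25 34 35 38: 40→(40−20)÷1=20=t, 25→(25−20)÷1=5=e, 34→(34−20)÷1=14=n, 35→(35−20)÷1=15=o, 38→(38−20)÷1=18=r.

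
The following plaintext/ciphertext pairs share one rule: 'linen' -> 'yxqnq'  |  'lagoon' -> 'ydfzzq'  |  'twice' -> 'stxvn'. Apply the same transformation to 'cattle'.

Each letter's alphabet position (a=0..z=25) is mapped through 9·x+3 mod 26 — an affine cipher.
Applying it to cattle: c(2)→9·2+3≡21=v; a(0)→9·0+3≡3=d; t(19)→9·19+3≡18=s; t(19)→9·19+3≡18=s; l(11)→9·11+3≡24=y; e(4)→9·4+3≡13=n (all mod 26).

vdssyn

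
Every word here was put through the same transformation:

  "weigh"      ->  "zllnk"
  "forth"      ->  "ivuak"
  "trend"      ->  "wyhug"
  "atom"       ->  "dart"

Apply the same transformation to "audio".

Shifts by position in weigh: pos 0: w→z (+3), pos 1: e→l (+7), pos 2: i→l (+3), pos 3: g→n (+7) — repeating every 2. It's a Vigenère-style cipher with numeric key [3,7]: position i shifts by key[i mod 2].
For audio: a+3=d, u+7=b, d+3=g, i+7=p, o+3=r.

dbgpr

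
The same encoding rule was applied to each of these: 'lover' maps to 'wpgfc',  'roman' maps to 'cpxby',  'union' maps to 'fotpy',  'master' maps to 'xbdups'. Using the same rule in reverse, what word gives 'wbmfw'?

Shifts by position in lover: pos 0: l→w (+11), pos 1: o→p (+1), pos 2: v→g (+11), pos 3: e→f (+1) — repeating every 2. The shifts repeat in a cycle of length 2: positions 0,1,… shift by +11, +1, then the pattern repeats.
Undoing it on wbmfw: w−11=l, b−1=a, m−11=b, f−1=e, w−11=l.

label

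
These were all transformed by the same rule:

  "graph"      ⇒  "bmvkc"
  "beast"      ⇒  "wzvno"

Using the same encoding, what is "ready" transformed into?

mzvyt

Compare letters: g→b is +21, r→m is +21, a→v is +21 — a constant shift. It's a constant shift of +21 (ROT21).
Applying it to ready: r+21=m, e+21=z, a+21=v, d+21=y, y+21=t.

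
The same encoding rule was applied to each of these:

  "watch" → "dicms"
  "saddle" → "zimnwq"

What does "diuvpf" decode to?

Each letter shifts forward by (position + 7), i.e. 7, 8, 9, … — the shift grows by one for each successive letter.
Reversing it on diuvpf: d−7=w, i−8=a, u−9=l, v−10=l, p−11=e, f−12=t.

wallet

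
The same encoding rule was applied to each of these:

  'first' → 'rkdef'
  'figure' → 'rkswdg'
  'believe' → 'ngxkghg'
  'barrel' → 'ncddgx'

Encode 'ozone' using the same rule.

Vowels shift forward by 2 and consonants shift forward by 12.
For ozone: o(vowel)+2=q, z(cons)+12=l, o(vowel)+2=q, n(cons)+12=z, e(vowel)+2=g.

qlqzg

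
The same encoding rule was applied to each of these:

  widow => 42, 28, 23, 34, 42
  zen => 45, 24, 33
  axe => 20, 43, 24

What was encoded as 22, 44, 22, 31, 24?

cycle

The number is (letter's place in the alphabet, a=1) + 19.
Reversing it on 22, 44, 22, 31, 24: 22→(22−19)÷1=3=c, 44→(44−19)÷1=25=y, 22→(22−19)÷1=3=c, 31→(31−19)÷1=12=l, 24→(24−19)÷1=5=e.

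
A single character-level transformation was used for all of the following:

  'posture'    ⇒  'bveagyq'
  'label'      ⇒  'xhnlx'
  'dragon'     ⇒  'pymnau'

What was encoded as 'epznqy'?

singer

Shifts by position in posture: pos 0: p→b (+12), pos 1: o→v (+7), pos 2: s→e (+12), pos 3: t→a (+7) — repeating every 2. It's a Vigenère-style cipher with numeric key [12,7]: position i shifts by key[i mod 2].
Undoing it on epznqy: e−12=s, p−7=i, z−12=n, n−7=g, q−12=e, y−7=r.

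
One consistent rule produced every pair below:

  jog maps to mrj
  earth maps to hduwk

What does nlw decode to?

This is a Caesar cipher with shift 3.
Undoing it on nlw: n−3=k, l−3=i, w−3=t.

kit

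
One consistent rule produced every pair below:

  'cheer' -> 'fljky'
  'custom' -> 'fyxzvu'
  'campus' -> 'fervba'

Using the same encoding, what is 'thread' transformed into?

In cheer: c→f is +3, h→l is +4, e→j is +5, e→k is +6 — the shift increases by 1 each position. The shift increases by 1 at each position, starting from +3: 3, 4, 5, ….
On thread: t+3=w, h+4=l, r+5=w, e+6=k, a+7=h, d+8=l.

wlwkhl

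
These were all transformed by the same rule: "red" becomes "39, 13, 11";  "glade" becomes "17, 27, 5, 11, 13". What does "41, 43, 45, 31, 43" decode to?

r(#18)→39 and e(#5)→13: differences scale by 2, so n = 2·pos + 3. Each letter becomes 2×(its alphabet position, a=1..z=26) + 3.
Decoding 41, 43, 45, 31, 43: 41→(41−3)÷2=19=s, 43→(43−3)÷2=20=t, 45→(45−3)÷2=21=u, 31→(31−3)÷2=14=n, 43→(43−3)÷2=20=t.

stunt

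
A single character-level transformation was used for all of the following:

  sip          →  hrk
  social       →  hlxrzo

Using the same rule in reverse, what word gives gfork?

Each pair mirrors across the alphabet (s↔h, i↔r, p↔k): positions sum to 25. Each letter is replaced by its mirror in the alphabet: a↔z, b↔y, c↔x, and so on (the Atbash cipher).
Reversing it on gfork: g↔t, f↔u, o↔l, r↔i, k↔p.

tulip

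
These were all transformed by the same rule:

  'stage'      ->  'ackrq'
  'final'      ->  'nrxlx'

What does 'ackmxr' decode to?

stable

In stage: s→a is +8, t→c is +9, a→k is +10, g→r is +11 — the shift increases by 1 each position. Letter i (0-indexed) is shifted by i+8, so successive shifts are 8, 9, 10, ….
Decoding ackmxr: a−8=s, c−9=t, k−10=a, m−11=b, x−12=l, r−13=e.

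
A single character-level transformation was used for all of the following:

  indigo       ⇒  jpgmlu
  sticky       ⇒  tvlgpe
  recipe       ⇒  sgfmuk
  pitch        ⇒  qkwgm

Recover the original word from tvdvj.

In indigo: i→j is +1, n→p is +2, d→g is +3, i→m is +4 — the shift increases by 1 each position. Letter i (0-indexed) is shifted by i+1, so successive shifts are 1, 2, 3, ….
Reversing it on tvdvj: t−1=s, v−2=t, d−3=a, v−4=r, j−5=e.

stare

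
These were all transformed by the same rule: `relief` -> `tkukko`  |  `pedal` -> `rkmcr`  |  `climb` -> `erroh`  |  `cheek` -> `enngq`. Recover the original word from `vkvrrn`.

temple

The shifts repeat in a cycle of length 3: positions 0,1,… shift by +2, +6, +9, then the pattern repeats.
Undoing it on vkvrrn: v−2=t, k−6=e, v−9=m, r−2=p, r−6=l, n−9=e.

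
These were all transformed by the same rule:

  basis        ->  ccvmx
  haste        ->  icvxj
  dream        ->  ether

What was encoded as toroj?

smoke

Letter i (0-indexed) is shifted by i+1, so successive shifts are 1, 2, 3, ….
Undoing it on toroj: t−1=s, o−2=m, r−3=o, o−4=k, j−5=e.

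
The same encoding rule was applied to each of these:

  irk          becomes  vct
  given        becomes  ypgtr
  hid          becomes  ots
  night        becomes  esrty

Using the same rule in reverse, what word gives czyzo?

The output letters match the input read backwards, each shifted +11: irk reversed is kri. Two steps: reverse the string, then apply a Caesar shift of +11.
Decoding czyzo: shift back: c−11=r, z−11=o, y−11=n, z−11=o, o−11=d → ronod; then reverse → donor.

donor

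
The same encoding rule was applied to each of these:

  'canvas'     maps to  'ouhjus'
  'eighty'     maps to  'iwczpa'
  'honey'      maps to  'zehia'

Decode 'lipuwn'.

Each letter's alphabet position (a=0..z=25) is mapped through 23·x+20 mod 26 — an affine cipher.
Undoing it on lipuwn: l(11)→17·(11−20)≡3=d; i(8)→17·(8−20)≡4=e; p(15)→17·(15−20)≡19=t; u(20)→17·(20−20)≡0=a; w(22)→17·(22−20)≡8=i; n(13)→17·(13−20)≡11=l (all mod 26).

detail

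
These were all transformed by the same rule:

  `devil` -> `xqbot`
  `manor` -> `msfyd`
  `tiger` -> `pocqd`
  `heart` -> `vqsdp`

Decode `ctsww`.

glass

d(3)→x(23) and e(4)→q(16) fit y≡19x+18 (mod 26); the inverse of 19 mod 26 is 11. This is an affine cipher: with a=0,…,z=25, each position x becomes (19x+18) mod 26.
Reversing it on ctsww: c(2)→11·(2−18)≡6=g; t(19)→11·(19−18)≡11=l; s(18)→11·(18−18)≡0=a; w(22)→11·(22−18)≡18=s; w(22)→11·(22−18)≡18=s (all mod 26).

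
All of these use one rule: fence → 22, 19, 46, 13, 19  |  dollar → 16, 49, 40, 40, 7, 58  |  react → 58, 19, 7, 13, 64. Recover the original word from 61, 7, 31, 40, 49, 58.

sailor

f(#6)→22 and e(#5)→19: differences scale by 3, so n = 3·pos + 4. Each letter becomes 3×(its alphabet position, a=1..z=26) + 4.
Decoding 61, 7, 31, 40, 49, 58: 61→(61−4)÷3=19=s, 7→(7−4)÷3=1=a, 31→(31−4)÷3=9=i, 40→(40−4)÷3=12=l, 49→(49−4)÷3=15=o, 58→(58−4)÷3=18=r.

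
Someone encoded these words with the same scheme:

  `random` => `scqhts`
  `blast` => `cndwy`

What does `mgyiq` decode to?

level

In random: r→s is +1, a→c is +2, n→q is +3, d→h is +4 — the shift increases by 1 each position. Each letter shifts forward by (position + 1), i.e. 1, 2, 3, … — the shift grows by one for each successive letter.
Reversing it on mgyiq: m−1=l, g−2=e, y−3=v, i−4=e, q−5=l.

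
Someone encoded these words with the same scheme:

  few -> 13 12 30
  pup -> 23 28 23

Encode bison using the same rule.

f is letter #6 and maps to 13: an offset of 7. Letters become their 1-based position plus 7 (so a→8, b→9, …).
For bison: b=2→9, i=9→16, s=19→26, o=15→22, n=14→21.

9 16 26 22 21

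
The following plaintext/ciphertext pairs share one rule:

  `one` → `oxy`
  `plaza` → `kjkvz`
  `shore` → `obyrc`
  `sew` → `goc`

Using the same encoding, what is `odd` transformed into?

Read the word backwards and shift each letter +10.
For odd: reverse → ddo; then shift: d+10=n, d+10=n, o+10=y.

nny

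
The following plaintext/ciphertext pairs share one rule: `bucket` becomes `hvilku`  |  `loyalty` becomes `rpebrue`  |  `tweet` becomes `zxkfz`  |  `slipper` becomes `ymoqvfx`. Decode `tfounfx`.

The shifts repeat in a cycle of length 2: positions 0,1,… shift by +6, +1, then the pattern repeats.
Undoing it on tfounfx: t−6=n, f−1=e, o−6=i, u−1=t, n−6=h, f−1=e, x−6=r.

neither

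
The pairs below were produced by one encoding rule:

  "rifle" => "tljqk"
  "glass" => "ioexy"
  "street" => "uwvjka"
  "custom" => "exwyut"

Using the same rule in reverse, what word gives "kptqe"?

imply

Letter i (0-indexed) is shifted by i+2, so successive shifts are 2, 3, 4, ….
Decoding kptqe: k−2=i, p−3=m, t−4=p, q−5=l, e−6=y.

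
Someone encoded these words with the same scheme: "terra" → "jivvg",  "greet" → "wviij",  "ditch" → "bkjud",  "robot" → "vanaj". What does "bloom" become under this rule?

nfaam

This is an affine cipher: with a=0,…,z=25, each position x becomes (7x+6) mod 26.
Applying it to bloom: b(1)→7·1+6≡13=n; l(11)→7·11+6≡5=f; o(14)→7·14+6≡0=a; o(14)→7·14+6≡0=a; m(12)→7·12+6≡12=m (all mod 26).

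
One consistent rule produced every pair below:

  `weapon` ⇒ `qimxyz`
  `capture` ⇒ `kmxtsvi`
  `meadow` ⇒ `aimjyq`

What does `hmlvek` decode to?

fabric

w(22)→q(16) and e(4)→i(8) fit y≡25x+12 (mod 26); the inverse of 25 mod 26 is 25. Each letter's alphabet position (a=0..z=25) is mapped through 25·x+12 mod 26 — an affine cipher.
Undoing it on hmlvek: h(7)→25·(7−12)≡5=f; m(12)→25·(12−12)≡0=a; l(11)→25·(11−12)≡1=b; v(21)→25·(21−12)≡17=r; e(4)→25·(4−12)≡8=i; k(10)→25·(10−12)≡2=c (all mod 26).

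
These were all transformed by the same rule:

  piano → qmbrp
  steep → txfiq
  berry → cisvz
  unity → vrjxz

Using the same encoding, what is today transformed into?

Shifts by position in piano: pos 0: p→q (+1), pos 1: i→m (+4), pos 2: a→b (+1), pos 3: n→r (+4) — repeating every 2. It's a Vigenère-style cipher with numeric key [1,4]: position i shifts by key[i mod 2].
On today: t+1=u, o+4=s, d+1=e, a+4=e, y+1=z.

useez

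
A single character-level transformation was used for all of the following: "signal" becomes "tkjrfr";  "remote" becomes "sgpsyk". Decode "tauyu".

syrup

Each letter shifts forward by (position + 1), i.e. 1, 2, 3, … — the shift grows by one for each successive letter.
Decoding tauyu: t−1=s, a−2=y, u−3=r, y−4=u, u−5=p.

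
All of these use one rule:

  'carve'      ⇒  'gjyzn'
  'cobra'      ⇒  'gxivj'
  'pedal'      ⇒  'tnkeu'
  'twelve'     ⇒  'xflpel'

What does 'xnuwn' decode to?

A repeating key of period 3 is used — shifts +4, +9, +7 over and over.
Reversing it on xnuwn: x−4=t, n−9=e, u−7=n, w−4=s, n−9=e.

tense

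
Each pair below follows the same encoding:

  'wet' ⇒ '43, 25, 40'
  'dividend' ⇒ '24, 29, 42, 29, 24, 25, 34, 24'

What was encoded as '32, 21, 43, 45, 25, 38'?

lawyer

w is letter #23 and maps to 43: an offset of 20. Each letter is replaced by its alphabet position (a=1..z=26) + 20.
Decoding 32, 21, 43, 45, 25, 38: 32→(32−20)÷1=12=l, 21→(21−20)÷1=1=a, 43→(43−20)÷1=23=w, 45→(45−20)÷1=25=y, 25→(25−20)÷1=5=e, 38→(38−20)÷1=18=r.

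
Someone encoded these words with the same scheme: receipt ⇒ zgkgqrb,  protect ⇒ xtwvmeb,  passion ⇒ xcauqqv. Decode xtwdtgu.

The shifts repeat in a cycle of length 2: positions 0,1,… shift by +8, +2, then the pattern repeats.
Decoding xtwdtgu: x−8=p, t−2=r, w−8=o, d−2=b, t−8=l, g−2=e, u−8=m.

problem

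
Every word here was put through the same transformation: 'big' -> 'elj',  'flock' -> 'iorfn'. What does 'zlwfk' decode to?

Compare letters: b→e is +3, i→l is +3, g→j is +3 — a constant shift. Each letter is shifted forward by 3 in the alphabet (a Caesar shift of +3).
Undoing it on zlwfk: z−3=w, l−3=i, w−3=t, f−3=c, k−3=h.

witch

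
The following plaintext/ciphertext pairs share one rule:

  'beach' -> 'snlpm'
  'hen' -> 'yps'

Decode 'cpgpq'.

fever

The output letters match the input read backwards, each shifted +11: beach reversed is hcaeb. Read the word backwards and shift each letter +11.
Decoding cpgpq: shift back: c−11=r, p−11=e, g−11=v, p−11=e, q−11=f → revef; then reverse → fever.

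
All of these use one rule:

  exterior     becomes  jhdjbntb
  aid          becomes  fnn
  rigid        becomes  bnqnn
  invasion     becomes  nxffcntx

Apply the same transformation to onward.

txgfbn

The shift depends on letter class: consonant x→h is +10, but vowel e→j is +5. Vowels shift forward by 5 and consonants shift forward by 10.
For onward: o(vowel)+5=t, n(cons)+10=x, w(cons)+10=g, a(vowel)+5=f, r(cons)+10=b, d(cons)+10=n.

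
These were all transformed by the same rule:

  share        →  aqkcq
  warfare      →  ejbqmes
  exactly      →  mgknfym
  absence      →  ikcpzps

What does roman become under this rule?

zxwlz

In share: s→a is +8, h→q is +9, a→k is +10, r→c is +11 — the shift increases by 1 each position. The shift increases by 1 at each position, starting from +8: 8, 9, 10, ….
For roman: r+8=z, o+9=x, m+10=w, a+11=l, n+12=z.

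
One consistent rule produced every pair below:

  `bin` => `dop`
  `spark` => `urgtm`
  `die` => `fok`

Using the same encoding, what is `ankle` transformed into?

The shift depends on letter class: consonant b→d is +2, but vowel i→o is +6. The rule splits by letter class: vowels +6, consonants +2.
For ankle: a(vowel)+6=g, n(cons)+2=p, k(cons)+2=m, l(cons)+2=n, e(vowel)+6=k.

gpmnk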